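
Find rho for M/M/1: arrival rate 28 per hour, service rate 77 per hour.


rho = lambda/mu = 28/77 = 0.3636

0.3636


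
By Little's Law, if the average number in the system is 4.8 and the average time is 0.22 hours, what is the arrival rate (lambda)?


lambda = L / W = 4.8 / 0.22 = 21.82 per hour

21.82 per hour


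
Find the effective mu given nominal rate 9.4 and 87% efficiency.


Effective rate = mu * efficiency = 9.4 * 0.87 = 8.18 per hour

8.18 per hour


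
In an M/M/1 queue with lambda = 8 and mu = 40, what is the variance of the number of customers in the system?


rho = 8/40; Var(N) = rho/(1-rho)^2 = 0.31

0.31


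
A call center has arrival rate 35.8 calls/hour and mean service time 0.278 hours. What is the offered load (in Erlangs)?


Offered load a = lambda * E[S] = 35.8 * 0.278 = 9.95 Erlangs

9.95 Erlangs


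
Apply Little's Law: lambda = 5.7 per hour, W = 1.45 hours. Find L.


L = lambda * W = 5.7 * 1.45 = 8.27

8.27


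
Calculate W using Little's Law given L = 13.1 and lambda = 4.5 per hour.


W = L / lambda = 13.1 / 4.5 = 2.9111 hours

2.9111 hours


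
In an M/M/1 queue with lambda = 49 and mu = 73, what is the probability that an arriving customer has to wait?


P(wait) = rho = lambda/mu = 49/73 = 0.6712

0.6712


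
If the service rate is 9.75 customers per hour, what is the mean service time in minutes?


Mean service time = 60/mu = 60/9.75 = 6.15 minutes

6.15 minutes


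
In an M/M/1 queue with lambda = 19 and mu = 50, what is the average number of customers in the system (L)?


rho = 19/50; L = rho/(1-rho) = 0.61

0.61


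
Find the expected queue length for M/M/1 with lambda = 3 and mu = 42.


rho = 3/42; Lq = rho^2/(1-rho) = 0.01

0.01


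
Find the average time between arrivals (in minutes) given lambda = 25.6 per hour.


Mean interarrival time = 60/lambda = 60/25.6 = 2.34 minutes

2.34 minutes


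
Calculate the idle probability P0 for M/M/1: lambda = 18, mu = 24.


P0 = 1 - rho = 1 - 18/24 = 0.25

0.25


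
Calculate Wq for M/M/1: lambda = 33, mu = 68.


rho = 33/68; Wq = rho/(mu - lambda) = 0.0139 hours

0.0139 hours


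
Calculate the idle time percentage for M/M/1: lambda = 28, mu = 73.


Idle fraction = (1 - rho) * 100 = (1 - 28/73) * 100 = 61.6%

61.6%


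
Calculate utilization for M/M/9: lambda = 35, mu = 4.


rho = lambda/(c*mu) = 35/(9*4) = 0.9722

0.9722


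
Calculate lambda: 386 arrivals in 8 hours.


lambda = total arrivals / time = 386 / 8 = 48.25 per hour

48.25 per hour


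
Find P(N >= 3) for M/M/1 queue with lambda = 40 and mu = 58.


P(N >= 3) = rho^3 = (40/58)^3 = 0.328

0.328


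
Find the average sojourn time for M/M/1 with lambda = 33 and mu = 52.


W = 1/(mu - lambda) = 1/(52 - 33) = 0.0526 hours

0.0526 hours


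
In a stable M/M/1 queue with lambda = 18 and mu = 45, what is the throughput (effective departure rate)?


For a stable queue (lambda < mu), throughput = lambda = 18 per hour

18 per hour


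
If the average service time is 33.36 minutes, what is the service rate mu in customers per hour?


mu = 60 / avg_service_time = 60 / 33.36 = 1.8 per hour

1.8 per hour


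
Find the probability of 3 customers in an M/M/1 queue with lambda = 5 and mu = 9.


rho = 5/9; P(n) = (1-rho)*rho^n = (1-5/9)*(5/9)^3 = 0.0762

0.0762


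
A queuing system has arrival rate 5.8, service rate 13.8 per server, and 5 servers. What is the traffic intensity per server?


rho = lambda / (c * mu) = 5.8 / (5 * 13.8) = 0.0841

0.0841


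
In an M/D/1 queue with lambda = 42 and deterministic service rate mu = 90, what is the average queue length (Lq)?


M/D/1: Lq = rho^2 / (2*(1-rho)) where rho = 42/90; Lq = 0.2

0.2


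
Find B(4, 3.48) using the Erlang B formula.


B(N,A) = (A^N/N!) / sum(A^k/k!, k=0..N) with N=4, A=3.48 = 0.2582

0.2582


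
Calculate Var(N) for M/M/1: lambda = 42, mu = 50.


rho = 42/50; Var(N) = rho/(1-rho)^2 = 32.81

32.81


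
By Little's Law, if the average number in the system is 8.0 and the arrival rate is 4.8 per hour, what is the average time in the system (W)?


W = L / lambda = 8.0 / 4.8 = 1.6667 hours

1.6667 hours


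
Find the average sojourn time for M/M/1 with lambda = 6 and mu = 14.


W = 1/(mu - lambda) = 1/(14 - 6) = 0.125 hours

0.125 hours


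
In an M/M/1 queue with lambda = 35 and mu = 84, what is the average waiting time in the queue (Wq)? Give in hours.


rho = 35/84; Wq = rho/(mu - lambda) = 0.0085 hours

0.0085 hours


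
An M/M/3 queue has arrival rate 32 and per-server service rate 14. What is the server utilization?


rho = lambda/(c*mu) = 32/(3*14) = 0.7619

0.7619


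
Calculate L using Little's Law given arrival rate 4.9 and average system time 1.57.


L = lambda * W = 4.9 * 1.57 = 7.69

7.69


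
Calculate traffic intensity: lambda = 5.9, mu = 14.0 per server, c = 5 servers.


rho = lambda / (c * mu) = 5.9 / (5 * 14.0) = 0.0843

0.0843


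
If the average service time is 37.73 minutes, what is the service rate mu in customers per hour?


mu = 60 / avg_service_time = 60 / 37.73 = 1.59 per hour

1.59 per hour


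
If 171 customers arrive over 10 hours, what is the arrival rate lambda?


lambda = total arrivals / time = 171 / 10 = 17.1 per hour

17.1 per hour


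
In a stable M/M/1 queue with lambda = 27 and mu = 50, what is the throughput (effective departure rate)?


For a stable queue (lambda < mu), throughput = lambda = 27 per hour

27 per hour


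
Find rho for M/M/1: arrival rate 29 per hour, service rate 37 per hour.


rho = lambda/mu = 29/37 = 0.7838

0.7838


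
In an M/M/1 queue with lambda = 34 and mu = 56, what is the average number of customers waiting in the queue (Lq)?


rho = 34/56; Lq = rho^2/(1-rho) = 0.94

0.94


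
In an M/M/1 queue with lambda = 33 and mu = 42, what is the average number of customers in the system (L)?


rho = 33/42; L = rho/(1-rho) = 3.67

3.67


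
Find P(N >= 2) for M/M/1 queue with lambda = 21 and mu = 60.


P(N >= 2) = rho^2 = (21/60)^2 = 0.1225

0.1225


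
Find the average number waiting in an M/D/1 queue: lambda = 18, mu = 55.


M/D/1: Lq = rho^2 / (2*(1-rho)) where rho = 18/55; Lq = 0.08

0.08


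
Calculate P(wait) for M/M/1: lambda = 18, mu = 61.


P(wait) = rho = lambda/mu = 18/61 = 0.2951

0.2951


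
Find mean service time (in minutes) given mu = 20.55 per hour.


Mean service time = 60/mu = 60/20.55 = 2.92 minutes

2.92 minutes


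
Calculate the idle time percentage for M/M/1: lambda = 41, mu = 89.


Idle fraction = (1 - rho) * 100 = (1 - 41/89) * 100 = 53.9%

53.9%


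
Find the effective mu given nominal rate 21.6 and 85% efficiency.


Effective rate = mu * efficiency = 21.6 * 0.85 = 18.36 per hour

18.36 per hour


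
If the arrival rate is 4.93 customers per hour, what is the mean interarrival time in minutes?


Mean interarrival time = 60/lambda = 60/4.93 = 12.17 minutes

12.17 minutes


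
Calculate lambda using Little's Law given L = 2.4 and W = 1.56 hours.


lambda = L / W = 2.4 / 1.56 = 1.54 per hour

1.54 per hour


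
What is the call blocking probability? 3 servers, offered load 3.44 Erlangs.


B(N,A) = (A^N/N!) / sum(A^k/k!, k=0..N) with N=3, A=3.44 = 0.3958

0.3958


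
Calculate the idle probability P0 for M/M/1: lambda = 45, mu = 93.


P0 = 1 - rho = 1 - 45/93 = 0.5161

0.5161


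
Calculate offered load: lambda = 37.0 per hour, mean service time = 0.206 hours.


Offered load a = lambda * E[S] = 37.0 * 0.206 = 7.62 Erlangs

7.62 Erlangs


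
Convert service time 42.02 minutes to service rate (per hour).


mu = 60 / avg_service_time = 60 / 42.02 = 1.43 per hour

1.43 per hour


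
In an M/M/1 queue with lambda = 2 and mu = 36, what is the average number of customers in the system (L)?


rho = 2/36; L = rho/(1-rho) = 0.06

0.06


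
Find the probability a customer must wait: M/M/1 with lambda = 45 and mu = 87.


P(wait) = rho = lambda/mu = 45/87 = 0.5172

0.5172


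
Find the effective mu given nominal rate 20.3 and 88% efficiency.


Effective rate = mu * efficiency = 20.3 * 0.88 = 17.86 per hour

17.86 per hour


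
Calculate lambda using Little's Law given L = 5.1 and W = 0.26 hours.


lambda = L / W = 5.1 / 0.26 = 19.62 per hour

19.62 per hour


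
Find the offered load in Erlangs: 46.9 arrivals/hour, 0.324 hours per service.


Offered load a = lambda * E[S] = 46.9 * 0.324 = 15.2 Erlangs

15.2 Erlangs


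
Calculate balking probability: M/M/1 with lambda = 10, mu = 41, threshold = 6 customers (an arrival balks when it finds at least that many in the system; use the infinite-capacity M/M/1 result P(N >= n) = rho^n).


P(N >= 6) = rho^6 = (10/41)^6 = 0.0002

0.0002


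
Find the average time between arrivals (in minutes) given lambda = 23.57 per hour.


Mean interarrival time = 60/lambda = 60/23.57 = 2.55 minutes

2.55 minutes


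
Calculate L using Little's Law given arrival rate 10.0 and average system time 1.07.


L = lambda * W = 10.0 * 1.07 = 10.7

10.7


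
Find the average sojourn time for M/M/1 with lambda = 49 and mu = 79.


W = 1/(mu - lambda) = 1/(79 - 49) = 0.0333 hours

0.0333 hours


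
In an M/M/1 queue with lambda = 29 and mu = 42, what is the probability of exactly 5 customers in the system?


rho = 29/42; P(n) = (1-rho)*rho^n = (1-29/42)*(29/42)^5 = 0.0486

0.0486


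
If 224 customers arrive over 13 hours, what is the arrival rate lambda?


lambda = total arrivals / time = 224 / 13 = 17.23 per hour

17.23 per hour


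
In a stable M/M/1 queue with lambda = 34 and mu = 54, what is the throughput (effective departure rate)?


For a stable queue (lambda < mu), throughput = lambda = 34 per hour

34 per hour


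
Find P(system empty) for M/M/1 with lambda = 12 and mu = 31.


P0 = 1 - rho = 1 - 12/31 = 0.6129

0.6129


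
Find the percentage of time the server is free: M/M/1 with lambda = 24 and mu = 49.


Idle fraction = (1 - rho) * 100 = (1 - 24/49) * 100 = 51.0%

51.0%


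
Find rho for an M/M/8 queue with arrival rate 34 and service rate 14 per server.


rho = lambda/(c*mu) = 34/(8*14) = 0.3036

0.3036


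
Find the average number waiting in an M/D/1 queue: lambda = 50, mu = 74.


M/D/1: Lq = rho^2 / (2*(1-rho)) where rho = 50/74; Lq = 0.7

0.7


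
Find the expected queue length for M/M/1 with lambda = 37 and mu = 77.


rho = 37/77; Lq = rho^2/(1-rho) = 0.44

0.44


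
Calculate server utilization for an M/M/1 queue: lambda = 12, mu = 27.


rho = lambda/mu = 12/27 = 0.4444

0.4444


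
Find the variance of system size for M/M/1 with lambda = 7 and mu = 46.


rho = 7/46; Var(N) = rho/(1-rho)^2 = 0.21

0.21


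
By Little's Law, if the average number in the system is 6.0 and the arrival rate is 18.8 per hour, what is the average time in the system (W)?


W = L / lambda = 6.0 / 18.8 = 0.3191 hours

0.3191 hours


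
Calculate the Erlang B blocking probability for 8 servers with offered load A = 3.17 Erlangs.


B(N,A) = (A^N/N!) / sum(A^k/k!, k=0..N) with N=8, A=3.17 = 0.0107

0.0107


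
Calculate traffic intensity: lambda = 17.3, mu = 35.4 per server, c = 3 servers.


rho = lambda / (c * mu) = 17.3 / (3 * 35.4) = 0.1629

0.1629


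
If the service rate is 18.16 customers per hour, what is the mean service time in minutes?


Mean service time = 60/mu = 60/18.16 = 3.3 minutes

3.3 minutes


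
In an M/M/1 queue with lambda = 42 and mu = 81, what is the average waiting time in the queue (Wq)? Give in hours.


rho = 42/81; Wq = rho/(mu - lambda) = 0.0133 hours

0.0133 hours


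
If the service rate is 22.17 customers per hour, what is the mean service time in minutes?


Mean service time = 60/mu = 60/22.17 = 2.71 minutes

2.71 minutes


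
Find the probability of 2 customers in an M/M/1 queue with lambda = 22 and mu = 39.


rho = 22/39; P(n) = (1-rho)*rho^n = (1-22/39)*(22/39)^2 = 0.1387

0.1387


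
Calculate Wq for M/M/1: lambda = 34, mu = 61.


rho = 34/61; Wq = rho/(mu - lambda) = 0.0206 hours

0.0206 hours


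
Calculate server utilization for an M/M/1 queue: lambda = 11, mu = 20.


rho = lambda/mu = 11/20 = 0.55

0.55


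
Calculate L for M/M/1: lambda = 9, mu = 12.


rho = 9/12; L = rho/(1-rho) = 3.0

3.0


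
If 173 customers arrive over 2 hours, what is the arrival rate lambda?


lambda = total arrivals / time = 173 / 2 = 86.5 per hour

86.5 per hour


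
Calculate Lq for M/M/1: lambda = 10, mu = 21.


rho = 10/21; Lq = rho^2/(1-rho) = 0.43

0.43


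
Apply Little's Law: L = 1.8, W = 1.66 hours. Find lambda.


lambda = L / W = 1.8 / 1.66 = 1.08 per hour

1.08 per hour


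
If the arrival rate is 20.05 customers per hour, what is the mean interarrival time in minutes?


Mean interarrival time = 60/lambda = 60/20.05 = 2.99 minutes

2.99 minutes


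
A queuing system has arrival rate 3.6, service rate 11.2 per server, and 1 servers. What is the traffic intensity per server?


rho = lambda / (c * mu) = 3.6 / (1 * 11.2) = 0.3214

0.3214


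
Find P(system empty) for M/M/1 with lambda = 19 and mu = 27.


P0 = 1 - rho = 1 - 19/27 = 0.2963

0.2963


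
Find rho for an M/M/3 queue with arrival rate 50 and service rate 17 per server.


rho = lambda/(c*mu) = 50/(3*17) = 0.9804

0.9804


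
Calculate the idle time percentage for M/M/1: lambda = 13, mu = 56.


Idle fraction = (1 - rho) * 100 = (1 - 13/56) * 100 = 76.8%

76.8%


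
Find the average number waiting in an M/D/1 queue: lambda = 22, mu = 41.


M/D/1: Lq = rho^2 / (2*(1-rho)) where rho = 22/41; Lq = 0.31

0.31


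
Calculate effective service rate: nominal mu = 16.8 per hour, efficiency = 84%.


Effective rate = mu * efficiency = 16.8 * 0.84 = 14.11 per hour

14.11 per hour


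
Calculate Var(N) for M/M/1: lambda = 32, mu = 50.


rho = 32/50; Var(N) = rho/(1-rho)^2 = 4.94

4.94


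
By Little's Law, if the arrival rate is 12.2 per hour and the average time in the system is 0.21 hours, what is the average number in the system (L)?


L = lambda * W = 12.2 * 0.21 = 2.56

2.56


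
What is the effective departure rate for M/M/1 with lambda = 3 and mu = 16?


For a stable queue (lambda < mu), throughput = lambda = 3 per hour

3 per hour


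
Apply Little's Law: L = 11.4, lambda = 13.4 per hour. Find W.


W = L / lambda = 11.4 / 13.4 = 0.8507 hours

0.8507 hours


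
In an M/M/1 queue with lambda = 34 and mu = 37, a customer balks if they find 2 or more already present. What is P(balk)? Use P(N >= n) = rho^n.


P(N >= 2) = rho^2 = (34/37)^2 = 0.8444

0.8444


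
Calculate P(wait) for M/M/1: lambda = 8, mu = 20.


P(wait) = rho = lambda/mu = 8/20 = 0.4

0.4


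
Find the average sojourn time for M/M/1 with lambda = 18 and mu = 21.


W = 1/(mu - lambda) = 1/(21 - 18) = 0.3333 hours

0.3333 hours


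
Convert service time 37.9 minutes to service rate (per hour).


mu = 60 / avg_service_time = 60 / 37.9 = 1.58 per hour

1.58 per hour


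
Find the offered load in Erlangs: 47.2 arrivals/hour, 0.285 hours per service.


Offered load a = lambda * E[S] = 47.2 * 0.285 = 13.45 Erlangs

13.45 Erlangs


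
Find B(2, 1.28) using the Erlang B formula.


B(N,A) = (A^N/N!) / sum(A^k/k!, k=0..N) with N=2, A=1.28 = 0.2643

0.2643


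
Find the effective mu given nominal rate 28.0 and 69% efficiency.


Effective rate = mu * efficiency = 28.0 * 0.69 = 19.32 per hour

19.32 per hour


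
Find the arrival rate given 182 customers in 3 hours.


lambda = total arrivals / time = 182 / 3 = 60.67 per hour

60.67 per hour


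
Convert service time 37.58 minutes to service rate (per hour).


mu = 60 / avg_service_time = 60 / 37.58 = 1.6 per hour

1.6 per hour


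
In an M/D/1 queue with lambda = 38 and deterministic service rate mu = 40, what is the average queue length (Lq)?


M/D/1: Lq = rho^2 / (2*(1-rho)) where rho = 38/40; Lq = 9.03

9.03


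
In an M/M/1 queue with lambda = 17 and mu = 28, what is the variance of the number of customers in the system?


rho = 17/28; Var(N) = rho/(1-rho)^2 = 3.93

3.93


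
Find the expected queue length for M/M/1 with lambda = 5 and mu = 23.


rho = 5/23; Lq = rho^2/(1-rho) = 0.06

0.06


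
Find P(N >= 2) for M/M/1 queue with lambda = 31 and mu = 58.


P(N >= 2) = rho^2 = (31/58)^2 = 0.2857

0.2857


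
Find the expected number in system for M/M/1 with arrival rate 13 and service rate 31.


rho = 13/31; L = rho/(1-rho) = 0.72

0.72


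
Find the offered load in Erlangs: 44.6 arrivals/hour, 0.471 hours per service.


Offered load a = lambda * E[S] = 44.6 * 0.471 = 21.01 Erlangs

21.01 Erlangs


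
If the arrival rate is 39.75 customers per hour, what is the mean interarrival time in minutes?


Mean interarrival time = 60/lambda = 60/39.75 = 1.51 minutes

1.51 minutes


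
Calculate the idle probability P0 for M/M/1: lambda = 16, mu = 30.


P0 = 1 - rho = 1 - 16/30 = 0.4667

0.4667


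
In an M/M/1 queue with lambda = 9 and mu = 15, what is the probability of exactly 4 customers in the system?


rho = 9/15; P(n) = (1-rho)*rho^n = (1-9/15)*(9/15)^4 = 0.0518

0.0518


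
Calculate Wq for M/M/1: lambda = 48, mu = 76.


rho = 48/76; Wq = rho/(mu - lambda) = 0.0226 hours

0.0226 hours


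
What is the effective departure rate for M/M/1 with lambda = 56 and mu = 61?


For a stable queue (lambda < mu), throughput = lambda = 56 per hour

56 per hour


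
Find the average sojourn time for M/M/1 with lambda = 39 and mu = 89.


W = 1/(mu - lambda) = 1/(89 - 39) = 0.02 hours

0.02 hours


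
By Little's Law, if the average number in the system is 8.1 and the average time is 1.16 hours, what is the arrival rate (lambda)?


lambda = L / W = 8.1 / 1.16 = 6.98 per hour

6.98 per hour


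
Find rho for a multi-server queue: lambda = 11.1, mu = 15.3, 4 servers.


rho = lambda / (c * mu) = 11.1 / (4 * 15.3) = 0.1814

0.1814


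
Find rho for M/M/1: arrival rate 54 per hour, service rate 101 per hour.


rho = lambda/mu = 54/101 = 0.5347

0.5347


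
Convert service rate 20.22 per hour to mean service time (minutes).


Mean service time = 60/mu = 60/20.22 = 2.97 minutes

2.97 minutes


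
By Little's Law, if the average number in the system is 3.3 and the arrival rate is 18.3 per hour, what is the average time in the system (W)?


W = L / lambda = 3.3 / 18.3 = 0.1803 hours

0.1803 hours


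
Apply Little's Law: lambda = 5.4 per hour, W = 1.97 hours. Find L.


L = lambda * W = 5.4 * 1.97 = 10.64

10.64


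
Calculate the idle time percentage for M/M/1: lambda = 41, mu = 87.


Idle fraction = (1 - rho) * 100 = (1 - 41/87) * 100 = 52.9%

52.9%


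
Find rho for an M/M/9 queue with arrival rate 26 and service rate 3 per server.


rho = lambda/(c*mu) = 26/(9*3) = 0.963

0.963


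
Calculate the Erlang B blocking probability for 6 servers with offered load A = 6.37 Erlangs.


B(N,A) = (A^N/N!) / sum(A^k/k!, k=0..N) with N=6, A=6.37 = 0.2904

0.2904


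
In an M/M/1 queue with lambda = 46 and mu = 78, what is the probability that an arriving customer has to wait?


P(wait) = rho = lambda/mu = 46/78 = 0.5897

0.5897


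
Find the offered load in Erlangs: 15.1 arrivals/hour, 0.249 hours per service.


Offered load a = lambda * E[S] = 15.1 * 0.249 = 3.76 Erlangs

3.76 Erlangs


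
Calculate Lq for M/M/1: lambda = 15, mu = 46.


rho = 15/46; Lq = rho^2/(1-rho) = 0.16

0.16


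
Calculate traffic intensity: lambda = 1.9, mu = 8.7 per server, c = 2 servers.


rho = lambda / (c * mu) = 1.9 / (2 * 8.7) = 0.1092

0.1092


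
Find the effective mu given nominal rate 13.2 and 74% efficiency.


Effective rate = mu * efficiency = 13.2 * 0.74 = 9.77 per hour

9.77 per hour


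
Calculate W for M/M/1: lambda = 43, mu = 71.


W = 1/(mu - lambda) = 1/(71 - 43) = 0.0357 hours

0.0357 hours


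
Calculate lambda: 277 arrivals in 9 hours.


lambda = total arrivals / time = 277 / 9 = 30.78 per hour

30.78 per hour


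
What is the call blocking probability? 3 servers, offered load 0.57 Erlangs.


B(N,A) = (A^N/N!) / sum(A^k/k!, k=0..N) with N=3, A=0.57 = 0.0175

0.0175


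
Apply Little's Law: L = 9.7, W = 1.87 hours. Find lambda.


lambda = L / W = 9.7 / 1.87 = 5.19 per hour

5.19 per hour


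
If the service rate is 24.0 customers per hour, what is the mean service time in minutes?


Mean service time = 60/mu = 60/24.0 = 2.5 minutes

2.5 minutes


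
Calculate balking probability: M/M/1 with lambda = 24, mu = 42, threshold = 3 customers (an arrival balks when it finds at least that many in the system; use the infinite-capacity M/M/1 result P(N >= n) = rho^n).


P(N >= 3) = rho^3 = (24/42)^3 = 0.1866

0.1866


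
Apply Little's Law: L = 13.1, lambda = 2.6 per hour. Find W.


W = L / lambda = 13.1 / 2.6 = 5.0385 hours

5.0385 hours


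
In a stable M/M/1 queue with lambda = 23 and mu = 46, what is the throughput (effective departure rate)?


For a stable queue (lambda < mu), throughput = lambda = 23 per hour

23 per hour


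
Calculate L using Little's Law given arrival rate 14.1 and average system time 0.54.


L = lambda * W = 14.1 * 0.54 = 7.61

7.61


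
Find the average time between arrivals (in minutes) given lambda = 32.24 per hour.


Mean interarrival time = 60/lambda = 60/32.24 = 1.86 minutes

1.86 minutes


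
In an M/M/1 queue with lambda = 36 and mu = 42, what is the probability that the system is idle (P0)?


P0 = 1 - rho = 1 - 36/42 = 0.1429

0.1429


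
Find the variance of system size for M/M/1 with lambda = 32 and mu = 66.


rho = 32/66; Var(N) = rho/(1-rho)^2 = 1.83

1.83


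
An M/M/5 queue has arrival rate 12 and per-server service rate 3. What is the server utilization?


rho = lambda/(c*mu) = 12/(5*3) = 0.8

0.8


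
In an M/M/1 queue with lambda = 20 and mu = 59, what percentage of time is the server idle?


Idle fraction = (1 - rho) * 100 = (1 - 20/59) * 100 = 66.1%

66.1%


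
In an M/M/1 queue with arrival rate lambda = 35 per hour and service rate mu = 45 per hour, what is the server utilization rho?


rho = lambda/mu = 35/45 = 0.7778

0.7778


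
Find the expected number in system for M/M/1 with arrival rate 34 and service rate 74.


rho = 34/74; L = rho/(1-rho) = 0.85

0.85


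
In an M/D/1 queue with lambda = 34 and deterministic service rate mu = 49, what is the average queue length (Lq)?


M/D/1: Lq = rho^2 / (2*(1-rho)) where rho = 34/49; Lq = 0.79

0.79


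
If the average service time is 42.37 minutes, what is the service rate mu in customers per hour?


mu = 60 / avg_service_time = 60 / 42.37 = 1.42 per hour

1.42 per hour


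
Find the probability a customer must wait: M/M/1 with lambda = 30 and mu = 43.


P(wait) = rho = lambda/mu = 30/43 = 0.6977

0.6977


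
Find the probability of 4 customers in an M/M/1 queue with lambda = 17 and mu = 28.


rho = 17/28; P(n) = (1-rho)*rho^n = (1-17/28)*(17/28)^4 = 0.0534

0.0534


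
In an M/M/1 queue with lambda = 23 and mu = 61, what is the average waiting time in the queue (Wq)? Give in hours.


rho = 23/61; Wq = rho/(mu - lambda) = 0.0099 hours

0.0099 hours


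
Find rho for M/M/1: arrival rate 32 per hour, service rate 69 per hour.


rho = lambda/mu = 32/69 = 0.4638

0.4638


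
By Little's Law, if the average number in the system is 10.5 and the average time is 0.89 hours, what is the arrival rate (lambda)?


lambda = L / W = 10.5 / 0.89 = 11.8 per hour

11.8 per hour


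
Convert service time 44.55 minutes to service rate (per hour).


mu = 60 / avg_service_time = 60 / 44.55 = 1.35 per hour

1.35 per hour


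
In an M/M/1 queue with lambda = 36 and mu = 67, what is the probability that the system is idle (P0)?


P0 = 1 - rho = 1 - 36/67 = 0.4627

0.4627


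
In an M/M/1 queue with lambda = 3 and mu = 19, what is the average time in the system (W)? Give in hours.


W = 1/(mu - lambda) = 1/(19 - 3) = 0.0625 hours

0.0625 hours


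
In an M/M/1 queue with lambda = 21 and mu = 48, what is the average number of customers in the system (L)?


rho = 21/48; L = rho/(1-rho) = 0.78

0.78


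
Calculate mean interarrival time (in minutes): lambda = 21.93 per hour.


Mean interarrival time = 60/lambda = 60/21.93 = 2.74 minutes

2.74 minutes


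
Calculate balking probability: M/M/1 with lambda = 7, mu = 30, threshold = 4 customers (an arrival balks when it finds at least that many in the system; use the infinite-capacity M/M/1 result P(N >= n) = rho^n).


P(N >= 4) = rho^4 = (7/30)^4 = 0.003

0.003


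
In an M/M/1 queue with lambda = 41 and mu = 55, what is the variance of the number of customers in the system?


rho = 41/55; Var(N) = rho/(1-rho)^2 = 11.51

11.51


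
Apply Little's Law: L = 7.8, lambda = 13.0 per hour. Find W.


W = L / lambda = 7.8 / 13.0 = 0.6 hours

0.6 hours


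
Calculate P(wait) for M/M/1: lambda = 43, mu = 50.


P(wait) = rho = lambda/mu = 43/50 = 0.86

0.86


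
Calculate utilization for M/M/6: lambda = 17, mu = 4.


rho = lambda/(c*mu) = 17/(6*4) = 0.7083

0.7083


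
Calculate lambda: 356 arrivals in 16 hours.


lambda = total arrivals / time = 356 / 16 = 22.25 per hour

22.25 per hour


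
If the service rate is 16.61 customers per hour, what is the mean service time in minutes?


Mean service time = 60/mu = 60/16.61 = 3.61 minutes

3.61 minutes


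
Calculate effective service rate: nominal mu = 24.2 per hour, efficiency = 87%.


Effective rate = mu * efficiency = 24.2 * 0.87 = 21.05 per hour

21.05 per hour


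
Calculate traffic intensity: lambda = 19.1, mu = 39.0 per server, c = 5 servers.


rho = lambda / (c * mu) = 19.1 / (5 * 39.0) = 0.0979

0.0979


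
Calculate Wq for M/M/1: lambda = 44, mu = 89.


rho = 44/89; Wq = rho/(mu - lambda) = 0.011 hours

0.011 hours


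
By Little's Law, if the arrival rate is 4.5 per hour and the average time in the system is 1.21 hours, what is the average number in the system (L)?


L = lambda * W = 4.5 * 1.21 = 5.45

5.45


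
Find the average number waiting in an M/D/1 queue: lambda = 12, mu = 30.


M/D/1: Lq = rho^2 / (2*(1-rho)) where rho = 12/30; Lq = 0.13

0.13


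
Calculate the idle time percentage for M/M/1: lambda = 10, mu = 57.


Idle fraction = (1 - rho) * 100 = (1 - 10/57) * 100 = 82.5%

82.5%


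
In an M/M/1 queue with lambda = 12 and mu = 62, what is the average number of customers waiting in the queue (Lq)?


rho = 12/62; Lq = rho^2/(1-rho) = 0.05

0.05


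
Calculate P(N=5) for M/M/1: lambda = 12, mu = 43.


rho = 12/43; P(n) = (1-rho)*rho^n = (1-12/43)*(12/43)^5 = 0.0012

0.0012


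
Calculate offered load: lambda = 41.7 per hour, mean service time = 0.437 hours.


Offered load a = lambda * E[S] = 41.7 * 0.437 = 18.22 Erlangs

18.22 Erlangs


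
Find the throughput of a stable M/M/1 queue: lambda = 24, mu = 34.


For a stable queue (lambda < mu), throughput = lambda = 24 per hour

24 per hour


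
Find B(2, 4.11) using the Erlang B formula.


B(N,A) = (A^N/N!) / sum(A^k/k!, k=0..N) with N=2, A=4.11 = 0.623

0.623


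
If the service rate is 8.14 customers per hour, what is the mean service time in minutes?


Mean service time = 60/mu = 60/8.14 = 7.37 minutes

7.37 minutes


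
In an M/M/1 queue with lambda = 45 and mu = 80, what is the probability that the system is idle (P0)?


P0 = 1 - rho = 1 - 45/80 = 0.4375

0.4375


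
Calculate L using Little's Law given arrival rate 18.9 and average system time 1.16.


L = lambda * W = 18.9 * 1.16 = 21.92

21.92


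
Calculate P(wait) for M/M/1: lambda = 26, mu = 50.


P(wait) = rho = lambda/mu = 26/50 = 0.52

0.52


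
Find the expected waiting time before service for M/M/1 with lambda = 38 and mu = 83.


rho = 38/83; Wq = rho/(mu - lambda) = 0.0102 hours

0.0102 hours


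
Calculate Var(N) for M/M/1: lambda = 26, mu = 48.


rho = 26/48; Var(N) = rho/(1-rho)^2 = 2.58

2.58


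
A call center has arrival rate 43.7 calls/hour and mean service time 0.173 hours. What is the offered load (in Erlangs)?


Offered load a = lambda * E[S] = 43.7 * 0.173 = 7.56 Erlangs

7.56 Erlangs


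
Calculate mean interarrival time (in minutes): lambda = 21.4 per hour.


Mean interarrival time = 60/lambda = 60/21.4 = 2.8 minutes

2.8 minutes


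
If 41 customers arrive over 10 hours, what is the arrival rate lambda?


lambda = total arrivals / time = 41 / 10 = 4.1 per hour

4.1 per hour


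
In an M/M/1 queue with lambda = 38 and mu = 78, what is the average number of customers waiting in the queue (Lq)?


rho = 38/78; Lq = rho^2/(1-rho) = 0.46

0.46


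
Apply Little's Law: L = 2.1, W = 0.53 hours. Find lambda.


lambda = L / W = 2.1 / 0.53 = 3.96 per hour

3.96 per hour


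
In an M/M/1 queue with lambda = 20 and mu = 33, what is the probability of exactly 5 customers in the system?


rho = 20/33; P(n) = (1-rho)*rho^n = (1-20/33)*(20/33)^5 = 0.0322

0.0322


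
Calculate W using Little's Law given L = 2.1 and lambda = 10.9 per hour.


W = L / lambda = 2.1 / 10.9 = 0.1927 hours

0.1927 hours


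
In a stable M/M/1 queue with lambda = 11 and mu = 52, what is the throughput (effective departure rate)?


For a stable queue (lambda < mu), throughput = lambda = 11 per hour

11 per hour


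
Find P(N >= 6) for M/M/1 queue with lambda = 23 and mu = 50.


P(N >= 6) = rho^6 = (23/50)^6 = 0.0095

0.0095


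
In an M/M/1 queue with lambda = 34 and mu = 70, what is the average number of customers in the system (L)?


rho = 34/70; L = rho/(1-rho) = 0.94

0.94


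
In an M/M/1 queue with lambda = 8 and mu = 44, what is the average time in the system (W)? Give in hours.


W = 1/(mu - lambda) = 1/(44 - 8) = 0.0278 hours

0.0278 hours


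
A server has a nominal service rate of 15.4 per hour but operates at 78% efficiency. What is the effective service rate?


Effective rate = mu * efficiency = 15.4 * 0.78 = 12.01 per hour

12.01 per hour


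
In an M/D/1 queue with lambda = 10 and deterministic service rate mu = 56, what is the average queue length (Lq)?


M/D/1: Lq = rho^2 / (2*(1-rho)) where rho = 10/56; Lq = 0.02

0.02


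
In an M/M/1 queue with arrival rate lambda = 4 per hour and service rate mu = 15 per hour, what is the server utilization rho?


rho = lambda/mu = 4/15 = 0.2667

0.2667


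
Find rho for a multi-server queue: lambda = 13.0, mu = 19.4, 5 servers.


rho = lambda / (c * mu) = 13.0 / (5 * 19.4) = 0.134

0.134


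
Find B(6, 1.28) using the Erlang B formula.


B(N,A) = (A^N/N!) / sum(A^k/k!, k=0..N) with N=6, A=1.28 = 0.0017

0.0017


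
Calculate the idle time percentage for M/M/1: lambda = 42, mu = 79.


Idle fraction = (1 - rho) * 100 = (1 - 42/79) * 100 = 46.8%

46.8%


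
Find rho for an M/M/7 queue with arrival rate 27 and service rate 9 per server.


rho = lambda/(c*mu) = 27/(7*9) = 0.4286

0.4286


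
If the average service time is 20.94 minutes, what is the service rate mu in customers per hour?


mu = 60 / avg_service_time = 60 / 20.94 = 2.87 per hour

2.87 per hour


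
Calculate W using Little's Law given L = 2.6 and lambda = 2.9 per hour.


W = L / lambda = 2.6 / 2.9 = 0.8966 hours

0.8966 hours


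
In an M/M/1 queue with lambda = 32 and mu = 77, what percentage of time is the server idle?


Idle fraction = (1 - rho) * 100 = (1 - 32/77) * 100 = 58.4%

58.4%


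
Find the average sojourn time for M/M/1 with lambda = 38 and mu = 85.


W = 1/(mu - lambda) = 1/(85 - 38) = 0.0213 hours

0.0213 hours


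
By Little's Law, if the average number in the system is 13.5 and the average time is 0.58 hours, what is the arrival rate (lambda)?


lambda = L / W = 13.5 / 0.58 = 23.28 per hour

23.28 per hour


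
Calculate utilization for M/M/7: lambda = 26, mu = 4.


rho = lambda/(c*mu) = 26/(7*4) = 0.9286

0.9286


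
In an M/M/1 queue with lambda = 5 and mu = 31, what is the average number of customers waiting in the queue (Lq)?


rho = 5/31; Lq = rho^2/(1-rho) = 0.03

0.03


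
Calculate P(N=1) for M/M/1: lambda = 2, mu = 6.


rho = 2/6; P(n) = (1-rho)*rho^n = (1-2/6)*(2/6)^1 = 0.2222

0.2222


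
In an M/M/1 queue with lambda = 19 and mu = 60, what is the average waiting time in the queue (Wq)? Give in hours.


rho = 19/60; Wq = rho/(mu - lambda) = 0.0077 hours

0.0077 hours


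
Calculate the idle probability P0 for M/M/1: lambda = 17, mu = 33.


P0 = 1 - rho = 1 - 17/33 = 0.4848

0.4848


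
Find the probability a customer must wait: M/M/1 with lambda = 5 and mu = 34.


P(wait) = rho = lambda/mu = 5/34 = 0.1471

0.1471


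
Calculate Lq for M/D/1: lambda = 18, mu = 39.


M/D/1: Lq = rho^2 / (2*(1-rho)) where rho = 18/39; Lq = 0.2

0.2


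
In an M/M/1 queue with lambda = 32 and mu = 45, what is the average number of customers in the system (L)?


rho = 32/45; L = rho/(1-rho) = 2.46

2.46


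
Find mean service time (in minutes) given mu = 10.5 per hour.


Mean service time = 60/mu = 60/10.5 = 5.71 minutes

5.71 minutes


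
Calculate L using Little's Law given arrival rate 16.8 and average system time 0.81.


L = lambda * W = 16.8 * 0.81 = 13.61

13.61


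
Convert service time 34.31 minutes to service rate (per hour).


mu = 60 / avg_service_time = 60 / 34.31 = 1.75 per hour

1.75 per hour


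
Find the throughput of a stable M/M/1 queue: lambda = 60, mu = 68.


For a stable queue (lambda < mu), throughput = lambda = 60 per hour

60 per hour


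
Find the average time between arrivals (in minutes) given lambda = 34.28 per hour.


Mean interarrival time = 60/lambda = 60/34.28 = 1.75 minutes

1.75 minutes


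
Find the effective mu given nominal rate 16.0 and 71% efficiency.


Effective rate = mu * efficiency = 16.0 * 0.71 = 11.36 per hour

11.36 per hour


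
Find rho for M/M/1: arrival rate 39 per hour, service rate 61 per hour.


rho = lambda/mu = 39/61 = 0.6393

0.6393


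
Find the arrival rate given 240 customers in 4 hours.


lambda = total arrivals / time = 240 / 4 = 60.0 per hour

60.0 per hour


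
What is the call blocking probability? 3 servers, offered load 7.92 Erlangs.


B(N,A) = (A^N/N!) / sum(A^k/k!, k=0..N) with N=3, A=7.92 = 0.6727

0.6727


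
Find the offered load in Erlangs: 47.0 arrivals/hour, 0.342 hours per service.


Offered load a = lambda * E[S] = 47.0 * 0.342 = 16.07 Erlangs

16.07 Erlangs


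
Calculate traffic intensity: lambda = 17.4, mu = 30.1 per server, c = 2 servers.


rho = lambda / (c * mu) = 17.4 / (2 * 30.1) = 0.289

0.289


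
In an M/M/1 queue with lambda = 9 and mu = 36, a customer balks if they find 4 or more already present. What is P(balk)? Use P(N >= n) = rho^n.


P(N >= 4) = rho^4 = (9/36)^4 = 0.0039

0.0039


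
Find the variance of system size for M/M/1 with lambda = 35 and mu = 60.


rho = 35/60; Var(N) = rho/(1-rho)^2 = 3.36

3.36


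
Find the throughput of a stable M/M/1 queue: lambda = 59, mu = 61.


For a stable queue (lambda < mu), throughput = lambda = 59 per hour

59 per hour


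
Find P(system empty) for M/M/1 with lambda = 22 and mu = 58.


P0 = 1 - rho = 1 - 22/58 = 0.6207

0.6207


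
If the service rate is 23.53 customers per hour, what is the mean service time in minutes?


Mean service time = 60/mu = 60/23.53 = 2.55 minutes

2.55 minutes


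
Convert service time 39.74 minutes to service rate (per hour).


mu = 60 / avg_service_time = 60 / 39.74 = 1.51 per hour

1.51 per hour


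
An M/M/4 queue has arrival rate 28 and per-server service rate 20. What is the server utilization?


rho = lambda/(c*mu) = 28/(4*20) = 0.35

0.35


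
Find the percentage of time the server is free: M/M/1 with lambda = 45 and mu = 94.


Idle fraction = (1 - rho) * 100 = (1 - 45/94) * 100 = 52.1%

52.1%


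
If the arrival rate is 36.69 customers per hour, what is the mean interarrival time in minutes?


Mean interarrival time = 60/lambda = 60/36.69 = 1.64 minutes

1.64 minutes


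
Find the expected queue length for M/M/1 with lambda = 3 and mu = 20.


rho = 3/20; Lq = rho^2/(1-rho) = 0.03

0.03


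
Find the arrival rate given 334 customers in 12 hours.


lambda = total arrivals / time = 334 / 12 = 27.83 per hour

27.83 per hour


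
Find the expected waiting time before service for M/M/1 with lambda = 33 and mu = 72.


rho = 33/72; Wq = rho/(mu - lambda) = 0.0118 hours

0.0118 hours


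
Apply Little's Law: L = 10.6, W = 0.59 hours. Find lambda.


lambda = L / W = 10.6 / 0.59 = 17.97 per hour

17.97 per hour


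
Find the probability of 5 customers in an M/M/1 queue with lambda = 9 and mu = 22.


rho = 9/22; P(n) = (1-rho)*rho^n = (1-9/22)*(9/22)^5 = 0.0068

0.0068


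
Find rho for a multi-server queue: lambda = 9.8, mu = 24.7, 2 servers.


rho = lambda / (c * mu) = 9.8 / (2 * 24.7) = 0.1984

0.1984


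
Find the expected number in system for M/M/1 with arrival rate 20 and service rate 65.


rho = 20/65; L = rho/(1-rho) = 0.44

0.44


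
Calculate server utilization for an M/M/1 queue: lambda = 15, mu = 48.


rho = lambda/mu = 15/48 = 0.3125

0.3125


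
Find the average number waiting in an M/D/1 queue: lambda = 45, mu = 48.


M/D/1: Lq = rho^2 / (2*(1-rho)) where rho = 45/48; Lq = 7.03

7.03


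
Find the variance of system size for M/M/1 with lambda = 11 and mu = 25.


rho = 11/25; Var(N) = rho/(1-rho)^2 = 1.4

1.4


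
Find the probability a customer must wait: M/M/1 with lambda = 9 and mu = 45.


P(wait) = rho = lambda/mu = 9/45 = 0.2

0.2


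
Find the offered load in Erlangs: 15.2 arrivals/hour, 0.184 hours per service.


Offered load a = lambda * E[S] = 15.2 * 0.184 = 2.8 Erlangs

2.8 Erlangs


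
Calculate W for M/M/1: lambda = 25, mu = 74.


W = 1/(mu - lambda) = 1/(74 - 25) = 0.0204 hours

0.0204 hours


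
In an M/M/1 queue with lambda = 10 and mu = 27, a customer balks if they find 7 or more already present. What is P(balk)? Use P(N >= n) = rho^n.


P(N >= 7) = rho^7 = (10/27)^7 = 0.001

0.001


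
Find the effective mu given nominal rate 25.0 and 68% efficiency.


Effective rate = mu * efficiency = 25.0 * 0.68 = 17.0 per hour

17.0 per hour


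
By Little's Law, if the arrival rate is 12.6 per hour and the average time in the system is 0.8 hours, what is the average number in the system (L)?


L = lambda * W = 12.6 * 0.8 = 10.08

10.08


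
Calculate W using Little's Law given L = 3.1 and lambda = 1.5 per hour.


W = L / lambda = 3.1 / 1.5 = 2.0667 hours

2.0667 hours


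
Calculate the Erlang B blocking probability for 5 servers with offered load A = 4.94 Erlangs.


B(N,A) = (A^N/N!) / sum(A^k/k!, k=0..N) with N=5, A=4.94 = 0.28

0.28


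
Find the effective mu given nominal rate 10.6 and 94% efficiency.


Effective rate = mu * efficiency = 10.6 * 0.94 = 9.96 per hour

9.96 per hour


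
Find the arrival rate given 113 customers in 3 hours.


lambda = total arrivals / time = 113 / 3 = 37.67 per hour

37.67 per hour
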